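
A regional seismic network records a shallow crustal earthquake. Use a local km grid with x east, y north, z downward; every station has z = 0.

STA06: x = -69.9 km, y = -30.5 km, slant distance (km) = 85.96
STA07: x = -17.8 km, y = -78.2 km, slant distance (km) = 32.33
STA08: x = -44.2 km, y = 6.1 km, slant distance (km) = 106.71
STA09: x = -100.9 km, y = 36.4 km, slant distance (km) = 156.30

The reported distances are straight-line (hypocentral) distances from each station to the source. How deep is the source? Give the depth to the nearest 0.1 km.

Each station gives a sphere (x−x_i)² + (y−y_i)² + z² = d_i² (stations at z=0).
Subtracting the STA06 sphere from STA07 and STA08: z² cancels, leaving linear equations in x and y:
104.2 x − 95.4 y = 6959.71
51.4 x + 73.2 y = -7823.31
Solving: x ≈ -18.905, y ≈ -93.601 km (keep extra digits for the depth step; rounded: -18.9, -93.6).
Then from the STA06 sphere: z² = 85.96² − (x + 69.9)² − (y + 30.5)² with x = -18.905, y = -93.601, so z ≈ 28.406 ≈ 28.4 km.
Check against STA09 (with the unrounded solution): distance 156.30 ≈ 156.30 km. ✓

28.4 km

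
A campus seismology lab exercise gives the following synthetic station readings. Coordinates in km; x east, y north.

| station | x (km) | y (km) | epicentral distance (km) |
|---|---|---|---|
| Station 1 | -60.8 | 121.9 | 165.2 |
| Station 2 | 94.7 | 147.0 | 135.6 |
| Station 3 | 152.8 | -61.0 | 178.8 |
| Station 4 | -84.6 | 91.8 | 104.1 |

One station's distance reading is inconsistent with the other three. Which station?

Solve using three stations at a time. Using Station 2, Station 3, Station 4 (subtract circle equations pairwise → linear system) gives (x, y) ≈ (7.5, 43.2).
Distances from that point to each station vs reported:
  Station 1: calculated 104.2 vs reported 165.2 → residual 61.0 km
  Station 2: calculated 135.6 vs reported 135.6 → residual 0.0 km
  Station 3: calculated 178.8 vs reported 178.8 → residual 0.0 km
  Station 4: calculated 104.1 vs reported 104.1 → residual 0.0 km
Station 2, Station 3, Station 4 are mutually consistent (residuals ≈ 0); Station 1 is off by 61.0 km.

Station 1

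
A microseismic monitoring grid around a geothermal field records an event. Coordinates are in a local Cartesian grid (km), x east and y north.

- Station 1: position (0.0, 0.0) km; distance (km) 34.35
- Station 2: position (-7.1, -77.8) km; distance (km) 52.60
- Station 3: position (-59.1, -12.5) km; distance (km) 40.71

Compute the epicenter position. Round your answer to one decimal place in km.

Circle about each station: x² + y² = 34.35²; (x + 7.1)² + (y + 77.8)² = 52.60²; (x + 59.1)² + (y + 12.5)² = 40.71².
Subtracting the Station 1 equation from the Station 2 and Station 3 equations removes the quadratic terms:
-14.2 x − 155.6 y = 4516.41
-118.2 x − 25.0 y = 3171.68
Solving the 2×2 system: x ≈ -21.1, y ≈ -27.1 km.

-21.1 km east, -27.1 km north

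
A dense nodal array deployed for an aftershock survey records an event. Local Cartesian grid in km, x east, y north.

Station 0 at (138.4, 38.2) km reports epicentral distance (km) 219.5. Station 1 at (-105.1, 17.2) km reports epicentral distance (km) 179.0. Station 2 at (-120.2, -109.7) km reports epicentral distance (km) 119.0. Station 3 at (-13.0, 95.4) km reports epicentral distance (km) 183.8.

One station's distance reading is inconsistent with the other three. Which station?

Solve using three stations at a time. Using Station 0, Station 1, Station 2 (subtract circle equations pairwise → linear system) gives (x, y) ≈ (-2.9, -129.8).
Distances from that point to each station vs reported:
  Station 0: calculated 219.5 vs reported 219.5 → residual 0.0 km
  Station 1: calculated 179.0 vs reported 179.0 → residual 0.0 km
  Station 2: calculated 119.0 vs reported 119.0 → residual 0.0 km
  Station 3: calculated 225.4 vs reported 183.8 → residual 41.6 km
Station 0, Station 1, Station 2 are mutually consistent (residuals ≈ 0); Station 3 is off by 41.6 km.

Station 3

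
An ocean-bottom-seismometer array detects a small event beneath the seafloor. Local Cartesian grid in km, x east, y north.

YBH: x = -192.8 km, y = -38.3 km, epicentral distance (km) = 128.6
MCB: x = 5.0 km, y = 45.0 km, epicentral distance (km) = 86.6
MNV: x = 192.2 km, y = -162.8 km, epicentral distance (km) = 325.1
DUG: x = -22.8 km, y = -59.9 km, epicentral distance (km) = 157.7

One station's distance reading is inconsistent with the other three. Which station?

DUG

Solve using three stations at a time. Using YBH, MCB, MNV (subtract circle equations pairwise → linear system) gives (x, y) ≈ (-77.5, 18.7).
Distances from that point to each station vs reported:
  YBH: calculated 128.6 vs reported 128.6 → residual 0.0 km
  MCB: calculated 86.6 vs reported 86.6 → residual 0.0 km
  MNV: calculated 325.1 vs reported 325.1 → residual 0.0 km
  DUG: calculated 95.8 vs reported 157.7 → residual 61.9 km
YBH, MCB, MNV are mutually consistent (residuals ≈ 0); DUG is off by 61.9 km.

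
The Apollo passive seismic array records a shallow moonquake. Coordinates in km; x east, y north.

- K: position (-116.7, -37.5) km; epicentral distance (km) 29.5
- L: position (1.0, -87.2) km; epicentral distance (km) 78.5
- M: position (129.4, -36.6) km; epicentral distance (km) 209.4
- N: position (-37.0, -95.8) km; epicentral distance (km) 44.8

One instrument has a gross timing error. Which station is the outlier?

Solve using three stations at a time. Using L, M, N (subtract circle equations pairwise → linear system) gives (x, y) ≈ (-76.4, -74.9).
Distances from that point to each station vs reported:
  K: calculated 55.0 vs reported 29.5 → residual 25.5 km
  L: calculated 78.4 vs reported 78.5 → residual 0.1 km
  M: calculated 209.4 vs reported 209.4 → residual 0.0 km
  N: calculated 44.6 vs reported 44.8 → residual 0.2 km
L, M, N are mutually consistent (residuals ≈ 0); K is off by 25.5 km.

K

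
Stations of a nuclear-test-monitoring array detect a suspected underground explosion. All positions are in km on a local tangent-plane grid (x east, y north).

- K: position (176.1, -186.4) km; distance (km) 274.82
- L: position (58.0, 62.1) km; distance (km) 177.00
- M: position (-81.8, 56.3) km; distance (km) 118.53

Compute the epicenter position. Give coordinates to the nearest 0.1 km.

Circle about each station: (x − 176.1)² + (y + 186.4)² = 274.82²; (x − 58.0)² + (y − 62.1)² = 177.00²; (x + 81.8)² + (y − 56.3)² = 118.53².
Subtracting pairs of circle equations eliminates x²+y² and gives linear equations (the radical axes):
-236.2 x + 497.0 y = -14338.73
-515.8 x + 485.4 y = 5581.43
Solving the 2×2 system: x ≈ -68.7, y ≈ -61.5 km.
Check against K (with the unrounded x, y): √((x − 176.1)²+(y + 186.4)²) = 274.82 ≈ 274.82 km. ✓

(-68.7, -61.5)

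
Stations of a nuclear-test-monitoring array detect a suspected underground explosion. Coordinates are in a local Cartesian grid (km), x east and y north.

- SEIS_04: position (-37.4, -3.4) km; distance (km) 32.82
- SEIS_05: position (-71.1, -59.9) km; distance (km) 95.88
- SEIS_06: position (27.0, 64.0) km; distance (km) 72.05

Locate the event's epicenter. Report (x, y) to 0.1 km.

Circle about each station: (x + 37.4)² + (y + 3.4)² = 32.82²; (x + 71.1)² + (y + 59.9)² = 95.88²; (x − 27.0)² + (y − 64.0)² = 72.05².
Subtracting pairs of circle equations eliminates x²+y² and gives linear equations (the radical axes):
-67.4 x − 113.0 y = -882.92
128.8 x + 134.8 y = -699.37
Solving the 2×2 system: x ≈ -36.2, y ≈ 29.4 km.
Check against SEIS_04 (with the unrounded x, y): √((x + 37.4)²+(y + 3.4)²) = 32.83 ≈ 32.82 km. ✓

x ≈ -36.2 km, y ≈ 29.4 km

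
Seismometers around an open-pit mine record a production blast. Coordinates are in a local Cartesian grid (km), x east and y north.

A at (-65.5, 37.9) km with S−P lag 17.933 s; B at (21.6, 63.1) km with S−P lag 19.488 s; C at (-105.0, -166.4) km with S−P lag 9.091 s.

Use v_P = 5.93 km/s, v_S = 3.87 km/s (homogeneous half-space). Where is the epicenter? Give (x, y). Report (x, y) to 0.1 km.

(-4.7, -152.4)

Distance from S−P lag: d = Δt · v_P v_S / (v_P − v_S) = Δt · (5.93·3.87)/(5.93−3.87) ≈ 11.1403·Δt.
So d_A = 199.78, d_B = 217.10, d_C = 101.28 km.
Circle about each station: (x + 65.5)² + (y − 37.9)² = 199.78²; (x − 21.6)² + (y − 63.1)² = 217.10²; (x + 105.0)² + (y + 166.4)² = 101.28².
Subtracting pairs of circle equations eliminates x²+y² and gives linear equations (the radical axes):
174.2 x + 50.4 y = -8498.85
-79.0 x − 408.6 y = 62641.71
Solving the 2×2 system: x ≈ -4.7, y ≈ -152.4 km.
Check against A (with the unrounded x, y): √((x + 65.5)²+(y − 37.9)²) = 199.78 ≈ 199.78 km. ✓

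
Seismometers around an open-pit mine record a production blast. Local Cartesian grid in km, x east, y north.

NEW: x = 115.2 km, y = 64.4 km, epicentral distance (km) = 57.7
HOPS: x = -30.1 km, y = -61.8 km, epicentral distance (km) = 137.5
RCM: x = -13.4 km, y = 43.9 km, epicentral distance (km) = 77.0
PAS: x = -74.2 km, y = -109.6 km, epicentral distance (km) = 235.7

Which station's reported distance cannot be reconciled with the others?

Solve using three stations at a time. Using NEW, HOPS, RCM (subtract circle equations pairwise → linear system) gives (x, y) ≈ (63.4, 39.0).
Distances from that point to each station vs reported:
  NEW: calculated 57.7 vs reported 57.7 → residual 0.0 km
  HOPS: calculated 137.5 vs reported 137.5 → residual 0.0 km
  RCM: calculated 77.0 vs reported 77.0 → residual 0.0 km
  PAS: calculated 202.5 vs reported 235.7 → residual 33.2 km
NEW, HOPS, RCM are mutually consistent (residuals ≈ 0); PAS is off by 33.2 km.

PAS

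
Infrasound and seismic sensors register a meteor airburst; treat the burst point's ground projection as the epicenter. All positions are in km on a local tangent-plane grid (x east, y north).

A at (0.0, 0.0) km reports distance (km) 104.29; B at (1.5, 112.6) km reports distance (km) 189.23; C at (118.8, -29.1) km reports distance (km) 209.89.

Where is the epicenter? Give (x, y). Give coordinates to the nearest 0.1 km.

Circle about each station: x² + y² = 104.29²; (x − 1.5)² + (y − 112.6)² = 189.23²; (x − 118.8)² + (y + 29.1)² = 209.89².
Subtracting the A equation from the B and C equations removes the quadratic terms:
3.0 x + 225.2 y = -12250.58
237.6 x − 58.2 y = -18217.16
Solving the 2×2 system: x ≈ -89.7, y ≈ -53.2 km.

(-89.7, -53.2)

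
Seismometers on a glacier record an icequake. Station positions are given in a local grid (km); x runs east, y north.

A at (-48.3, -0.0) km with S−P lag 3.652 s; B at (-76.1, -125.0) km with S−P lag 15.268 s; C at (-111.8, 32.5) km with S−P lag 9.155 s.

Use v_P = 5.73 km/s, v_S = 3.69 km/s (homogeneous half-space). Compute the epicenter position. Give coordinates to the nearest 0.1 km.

Distance from S−P lag: d = Δt · v_P v_S / (v_P − v_S) = Δt · (5.73·3.69)/(5.73−3.69) ≈ 10.3646·Δt.
So d_A = 37.85, d_B = 158.25, d_C = 94.89 km.
Circle about each station: (x + 48.3)² + y² = 37.85²; (x + 76.1)² + (y + 125.0)² = 158.25²; (x + 111.8)² + (y − 32.5)² = 94.89².
Subtracting the A equation from the B and C equations removes the quadratic terms:
-55.6 x − 250.0 y = -4527.12
-127.0 x + 65.0 y = 3651.11
Solving the 2×2 system: x ≈ -17.5, y ≈ 22.0 km.

(-17.5, 22.0)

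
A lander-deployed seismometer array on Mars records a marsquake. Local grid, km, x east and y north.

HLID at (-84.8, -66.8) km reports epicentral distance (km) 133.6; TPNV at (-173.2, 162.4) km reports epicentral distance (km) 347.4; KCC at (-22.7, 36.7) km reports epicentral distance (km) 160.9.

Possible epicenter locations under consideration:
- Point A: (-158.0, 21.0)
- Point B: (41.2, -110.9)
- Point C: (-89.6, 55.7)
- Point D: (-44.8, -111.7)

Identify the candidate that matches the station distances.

For each candidate, compare |candidate − station| to the reported distance:
Point A: residuals HLID 19.3, TPNV 205.2, KCC 24.7 → max 205.2 km
Point B: residuals HLID 0.1, TPNV 0.0, KCC 0.1 → max 0.1 km
Point C: residuals HLID 11.0, TPNV 211.8, KCC 91.4 → max 211.8 km
Point D: residuals HLID 73.5, TPNV 44.7, KCC 10.9 → max 73.5 km
Only Point B has all residuals ≈ 0.

Point B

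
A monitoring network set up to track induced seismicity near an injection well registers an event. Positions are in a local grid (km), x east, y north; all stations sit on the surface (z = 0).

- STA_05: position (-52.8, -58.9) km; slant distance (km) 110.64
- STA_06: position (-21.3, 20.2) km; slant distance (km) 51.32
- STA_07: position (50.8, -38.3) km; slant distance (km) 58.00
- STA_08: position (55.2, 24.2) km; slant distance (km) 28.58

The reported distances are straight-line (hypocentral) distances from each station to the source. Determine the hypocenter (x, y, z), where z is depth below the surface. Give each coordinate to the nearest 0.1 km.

(29.2, 15.0, 7.5)

Each station gives a sphere (x−x_i)² + (y−y_i)² + z² = d_i² (stations at z=0).
Subtracting the STA_05 sphere from STA_06 and STA_07: z² cancels, leaving linear equations in x and y:
63.0 x + 158.2 y = 4212.15
207.2 x + 41.2 y = 6667.69
Solving: x ≈ 29.198, y ≈ 14.998 km (keep extra digits for the depth step; rounded: 29.2, 15.0).
Then from the STA_05 sphere: z² = 110.64² − (x + 52.8)² − (y + 58.9)² with x = 29.198, y = 14.998, so z ≈ 7.525 ≈ 7.5 km.
Check against STA_08 (with the unrounded solution): distance 28.59 ≈ 28.58 km. ✓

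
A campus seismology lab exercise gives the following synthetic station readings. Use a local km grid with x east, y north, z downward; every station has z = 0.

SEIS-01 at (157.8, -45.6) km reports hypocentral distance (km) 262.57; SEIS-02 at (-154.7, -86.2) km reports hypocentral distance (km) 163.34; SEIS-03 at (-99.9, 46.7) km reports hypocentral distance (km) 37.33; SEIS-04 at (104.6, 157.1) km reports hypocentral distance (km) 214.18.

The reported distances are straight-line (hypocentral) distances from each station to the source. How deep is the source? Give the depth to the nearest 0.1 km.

Each station gives a sphere (x−x_i)² + (y−y_i)² + z² = d_i² (stations at z=0).
Subtracting the SEIS-01 sphere from SEIS-02 and SEIS-03: z² cancels, leaving linear equations in x and y:
-625.0 x − 81.2 y = 46645.38
-515.4 x + 184.6 y = 52730.18
Solving: x ≈ -82.000, y ≈ 56.704 km (keep extra digits for the depth step; rounded: -82.0, 56.7).
Then from the SEIS-01 sphere: z² = 262.57² − (x − 157.8)² − (y + 45.6)² with x = -82.000, y = 56.704, so z ≈ 31.191 ≈ 31.2 km.
Check against SEIS-04 (with the unrounded solution): distance 214.18 ≈ 214.18 km. ✓

z ≈ 31.2 km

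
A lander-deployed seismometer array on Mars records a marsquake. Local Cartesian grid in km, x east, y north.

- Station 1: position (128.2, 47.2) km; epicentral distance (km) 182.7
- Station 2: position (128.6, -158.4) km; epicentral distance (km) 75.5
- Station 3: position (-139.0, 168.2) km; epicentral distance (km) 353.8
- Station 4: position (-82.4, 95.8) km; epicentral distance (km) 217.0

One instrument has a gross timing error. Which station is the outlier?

Solve using three stations at a time. Using Station 1, Station 2, Station 3 (subtract circle equations pairwise → linear system) gives (x, y) ≈ (61.9, -123.0).
Distances from that point to each station vs reported:
  Station 1: calculated 182.7 vs reported 182.7 → residual 0.0 km
  Station 2: calculated 75.5 vs reported 75.5 → residual 0.0 km
  Station 3: calculated 353.8 vs reported 353.8 → residual 0.0 km
  Station 4: calculated 262.1 vs reported 217.0 → residual 45.1 km
Station 1, Station 2, Station 3 are mutually consistent (residuals ≈ 0); Station 4 is off by 45.1 km.

Station 4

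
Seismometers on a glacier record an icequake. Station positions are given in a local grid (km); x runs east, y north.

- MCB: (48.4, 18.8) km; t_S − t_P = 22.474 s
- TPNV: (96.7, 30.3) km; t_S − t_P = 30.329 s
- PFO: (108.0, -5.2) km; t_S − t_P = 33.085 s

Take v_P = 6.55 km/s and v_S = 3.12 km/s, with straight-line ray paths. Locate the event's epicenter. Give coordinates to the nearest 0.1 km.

(-83.7, 40.7)

Distance from S−P lag: d = Δt · v_P v_S / (v_P − v_S) = Δt · (6.55·3.12)/(6.55−3.12) ≈ 5.9580·Δt.
So d_MCB = 133.90, d_TPNV = 180.70, d_PFO = 197.12 km.
Circle about each station: (x − 48.4)² + (y − 18.8)² = 133.90²; (x − 96.7)² + (y − 30.3)² = 180.70²; (x − 108.0)² + (y + 5.2)² = 197.12².
Subtracting the MCB equation from the TPNV and PFO equations removes the quadratic terms:
96.6 x + 23.0 y = -7150.30
119.2 x − 48.0 y = -11932.04
Solving the 2×2 system: x ≈ -83.7, y ≈ 40.7 km.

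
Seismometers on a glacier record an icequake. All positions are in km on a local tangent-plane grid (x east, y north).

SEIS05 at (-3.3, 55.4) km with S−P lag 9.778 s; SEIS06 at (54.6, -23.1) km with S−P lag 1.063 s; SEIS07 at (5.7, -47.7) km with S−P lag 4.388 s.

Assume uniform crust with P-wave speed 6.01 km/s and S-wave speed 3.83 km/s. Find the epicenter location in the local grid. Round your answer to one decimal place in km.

49.7 km east, -33.2 km north

Distance from S−P lag: d = Δt · v_P v_S / (v_P − v_S) = Δt · (6.01·3.83)/(6.01−3.83) ≈ 10.5589·Δt.
So d_SEIS05 = 103.24, d_SEIS06 = 11.22, d_SEIS07 = 46.33 km.
Circle about each station: (x + 3.3)² + (y − 55.4)² = 103.24²; (x − 54.6)² + (y + 23.1)² = 11.22²; (x − 5.7)² + (y + 47.7)² = 46.33².
Subtracting pairs of circle equations eliminates x²+y² and gives linear equations (the radical axes):
115.8 x − 157.0 y = 10967.33
18.0 x − 206.2 y = 7739.76
Solving the 2×2 system: x ≈ 49.7, y ≈ -33.2 km.
Check against SEIS05 (with the unrounded x, y): √((x + 3.3)²+(y − 55.4)²) = 103.24 ≈ 103.24 km. ✓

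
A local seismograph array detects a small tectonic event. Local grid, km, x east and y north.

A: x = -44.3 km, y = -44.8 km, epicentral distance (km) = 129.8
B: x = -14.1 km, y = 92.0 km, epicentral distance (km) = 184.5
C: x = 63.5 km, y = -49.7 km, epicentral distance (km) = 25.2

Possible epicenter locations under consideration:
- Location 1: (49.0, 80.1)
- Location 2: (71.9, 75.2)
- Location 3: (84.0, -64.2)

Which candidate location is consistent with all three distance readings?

For each candidate, compare |candidate − station| to the reported distance:
Location 1: residuals A 26.1, B 120.3, C 105.4 → max 120.3 km
Location 2: residuals A 37.2, B 96.9, C 100.0 → max 100.0 km
Location 3: residuals A 0.0, B 0.0, C 0.1 → max 0.1 km
Only Location 3 has all residuals ≈ 0.

Location 3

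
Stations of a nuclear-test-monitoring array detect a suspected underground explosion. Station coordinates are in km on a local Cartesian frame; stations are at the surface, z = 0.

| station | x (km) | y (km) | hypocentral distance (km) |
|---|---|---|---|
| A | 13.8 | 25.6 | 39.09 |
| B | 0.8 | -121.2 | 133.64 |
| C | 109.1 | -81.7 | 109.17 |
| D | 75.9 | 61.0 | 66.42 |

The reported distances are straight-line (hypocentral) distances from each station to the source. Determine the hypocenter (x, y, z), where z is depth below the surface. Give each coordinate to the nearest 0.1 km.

Each station gives a sphere (x−x_i)² + (y−y_i)² + z² = d_i² (stations at z=0).
Subtracting the A sphere from B and C: z² cancels, leaving linear equations in x and y:
-26.0 x − 293.6 y = -2487.34
190.6 x − 214.6 y = 7341.84
Solving: x ≈ 43.701, y ≈ 4.602 km (keep extra digits for the depth step; rounded: 43.7, 4.6).
Then from the A sphere: z² = 39.09² − (x − 13.8)² − (y − 25.6)² with x = 43.701, y = 4.602, so z ≈ 13.894 ≈ 13.9 km.

(43.7, 4.6, 13.9)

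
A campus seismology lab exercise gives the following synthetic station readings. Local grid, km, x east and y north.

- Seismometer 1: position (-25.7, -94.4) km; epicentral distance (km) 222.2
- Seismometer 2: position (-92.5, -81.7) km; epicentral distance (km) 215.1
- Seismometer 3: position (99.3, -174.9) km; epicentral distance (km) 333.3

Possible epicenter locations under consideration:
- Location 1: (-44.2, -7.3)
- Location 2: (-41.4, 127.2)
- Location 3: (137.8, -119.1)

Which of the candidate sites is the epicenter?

Location 2

For each candidate, compare |candidate − station| to the reported distance:
Location 1: residuals Seismometer 1 133.2, Seismometer 2 126.4, Seismometer 3 112.7 → max 133.2 km
Location 2: residuals Seismometer 1 0.0, Seismometer 2 0.0, Seismometer 3 0.0 → max 0.0 km
Location 3: residuals Seismometer 1 56.8, Seismometer 2 18.2, Seismometer 3 265.5 → max 265.5 km
Only Location 2 has all residuals ≈ 0.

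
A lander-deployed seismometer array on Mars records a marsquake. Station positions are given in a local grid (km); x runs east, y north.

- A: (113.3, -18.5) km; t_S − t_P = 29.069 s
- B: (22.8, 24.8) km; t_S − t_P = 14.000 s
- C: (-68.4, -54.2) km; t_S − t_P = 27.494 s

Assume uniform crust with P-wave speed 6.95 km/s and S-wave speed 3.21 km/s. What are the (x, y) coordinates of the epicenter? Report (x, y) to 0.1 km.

-13.1 km east, 100.2 km north

Distance from S−P lag: d = Δt · v_P v_S / (v_P − v_S) = Δt · (6.95·3.21)/(6.95−3.21) ≈ 5.9651·Δt.
So d_A = 173.40, d_B = 83.51, d_C = 164.00 km.
Circle about each station: (x − 113.3)² + (y + 18.5)² = 173.40²; (x − 22.8)² + (y − 24.8)² = 83.51²; (x + 68.4)² + (y + 54.2)² = 164.00².
Subtracting pairs of circle equations eliminates x²+y² and gives linear equations (the radical axes):
-181.0 x + 86.6 y = 11049.38
-363.4 x − 71.4 y = -2391.38
Solving the 2×2 system: x ≈ -13.1, y ≈ 100.2 km.
Check against A (with the unrounded x, y): √((x − 113.3)²+(y + 18.5)²) = 173.40 ≈ 173.40 km. ✓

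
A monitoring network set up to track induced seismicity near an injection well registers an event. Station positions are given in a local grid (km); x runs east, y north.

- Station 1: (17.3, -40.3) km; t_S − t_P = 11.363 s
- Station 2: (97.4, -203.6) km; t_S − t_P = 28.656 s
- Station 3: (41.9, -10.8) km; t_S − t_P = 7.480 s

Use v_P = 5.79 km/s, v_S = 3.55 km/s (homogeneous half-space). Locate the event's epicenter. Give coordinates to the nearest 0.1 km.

Distance from S−P lag: d = Δt · v_P v_S / (v_P − v_S) = Δt · (5.79·3.55)/(5.79−3.55) ≈ 9.1761·Δt.
So d_Station 1 = 104.27, d_Station 2 = 262.95, d_Station 3 = 68.64 km.
Circle about each station: (x − 17.3)² + (y + 40.3)² = 104.27²; (x − 97.4)² + (y + 203.6)² = 262.95²; (x − 41.9)² + (y + 10.8)² = 68.64².
Subtracting the Station 1 equation from the Station 2 and Station 3 equations removes the quadratic terms:
160.2 x − 326.6 y = -9254.13
49.2 x + 59.0 y = 6109.65
Solving the 2×2 system: x ≈ 56.8, y ≈ 56.2 km.

56.8 km east, 56.2 km north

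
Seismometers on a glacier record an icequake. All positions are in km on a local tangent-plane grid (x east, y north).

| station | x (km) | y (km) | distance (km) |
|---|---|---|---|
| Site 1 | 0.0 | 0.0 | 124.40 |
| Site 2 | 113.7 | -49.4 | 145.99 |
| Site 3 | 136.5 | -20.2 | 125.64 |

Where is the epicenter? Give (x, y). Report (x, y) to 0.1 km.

Circle about each station: x² + y² = 124.40²; (x − 113.7)² + (y + 49.4)² = 145.99²; (x − 136.5)² + (y + 20.2)² = 125.64².
Subtracting the Site 1 equation from the Site 2 and Site 3 equations removes the quadratic terms:
227.4 x − 98.8 y = 9530.33
273.0 x − 40.4 y = 18730.24
Solving the 2×2 system: x ≈ 82.4, y ≈ 93.2 km.

(82.4, 93.2)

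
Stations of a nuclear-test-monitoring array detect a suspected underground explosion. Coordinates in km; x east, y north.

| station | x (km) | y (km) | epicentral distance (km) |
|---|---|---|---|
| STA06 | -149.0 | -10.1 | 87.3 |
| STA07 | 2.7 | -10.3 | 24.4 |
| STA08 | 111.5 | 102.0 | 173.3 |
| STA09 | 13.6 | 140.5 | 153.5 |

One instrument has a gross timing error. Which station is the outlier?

STA06

Solve using three stations at a time. Using STA07, STA08, STA09 (subtract circle equations pairwise → linear system) gives (x, y) ≈ (-21.7, -8.9).
Distances from that point to each station vs reported:
  STA06: calculated 127.3 vs reported 87.3 → residual 40.0 km
  STA07: calculated 24.4 vs reported 24.4 → residual 0.0 km
  STA08: calculated 173.3 vs reported 173.3 → residual 0.0 km
  STA09: calculated 153.5 vs reported 153.5 → residual 0.0 km
STA07, STA08, STA09 are mutually consistent (residuals ≈ 0); STA06 is off by 40.0 km.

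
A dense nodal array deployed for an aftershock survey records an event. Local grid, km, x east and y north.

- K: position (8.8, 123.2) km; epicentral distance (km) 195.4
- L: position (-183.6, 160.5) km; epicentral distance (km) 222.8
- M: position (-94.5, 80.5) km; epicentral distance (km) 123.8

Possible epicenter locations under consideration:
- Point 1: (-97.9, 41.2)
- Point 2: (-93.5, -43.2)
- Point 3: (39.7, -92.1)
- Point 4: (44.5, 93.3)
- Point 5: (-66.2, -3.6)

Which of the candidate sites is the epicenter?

Point 2

For each candidate, compare |candidate − station| to the reported distance:
Point 1: residuals K 60.8, L 75.9, M 84.4 → max 84.4 km
Point 2: residuals K 0.1, L 0.1, M 0.1 → max 0.1 km
Point 3: residuals K 22.1, L 114.3, M 94.8 → max 114.3 km
Point 4: residuals K 148.8, L 15.0, M 15.8 → max 148.8 km
Point 5: residuals K 48.1, L 21.0, M 35.1 → max 48.1 km
Only Point 2 has all residuals ≈ 0.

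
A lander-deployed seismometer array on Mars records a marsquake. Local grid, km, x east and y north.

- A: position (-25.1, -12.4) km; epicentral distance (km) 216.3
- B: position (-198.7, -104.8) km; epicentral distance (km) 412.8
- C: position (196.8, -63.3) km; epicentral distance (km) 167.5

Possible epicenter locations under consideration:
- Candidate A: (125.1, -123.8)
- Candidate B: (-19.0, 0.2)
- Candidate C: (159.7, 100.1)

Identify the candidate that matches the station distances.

For each candidate, compare |candidate − station| to the reported distance:
Candidate A: residuals A 29.3, B 88.4, C 73.7 → max 88.4 km
Candidate B: residuals A 202.3, B 204.7, C 57.4 → max 204.7 km
Candidate C: residuals A 0.0, B 0.0, C 0.1 → max 0.1 km
Only Candidate C has all residuals ≈ 0.

Candidate C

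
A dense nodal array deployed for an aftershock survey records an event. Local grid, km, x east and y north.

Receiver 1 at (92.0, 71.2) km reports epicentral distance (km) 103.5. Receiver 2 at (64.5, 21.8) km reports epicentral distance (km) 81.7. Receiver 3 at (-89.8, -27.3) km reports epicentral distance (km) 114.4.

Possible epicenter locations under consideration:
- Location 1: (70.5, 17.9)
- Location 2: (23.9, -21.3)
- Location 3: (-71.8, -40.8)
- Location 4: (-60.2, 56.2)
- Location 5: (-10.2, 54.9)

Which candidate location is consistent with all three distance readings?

For each candidate, compare |candidate − station| to the reported distance:
Location 1: residuals Receiver 1 46.0, Receiver 2 74.5, Receiver 3 52.2 → max 74.5 km
Location 2: residuals Receiver 1 11.4, Receiver 2 22.5, Receiver 3 0.5 → max 22.5 km
Location 3: residuals Receiver 1 94.9, Receiver 2 68.3, Receiver 3 91.9 → max 94.9 km
Location 4: residuals Receiver 1 49.4, Receiver 2 47.7, Receiver 3 25.8 → max 49.4 km
Location 5: residuals Receiver 1 0.0, Receiver 2 0.0, Receiver 3 0.0 → max 0.0 km
Only Location 5 has all residuals ≈ 0.

Location 5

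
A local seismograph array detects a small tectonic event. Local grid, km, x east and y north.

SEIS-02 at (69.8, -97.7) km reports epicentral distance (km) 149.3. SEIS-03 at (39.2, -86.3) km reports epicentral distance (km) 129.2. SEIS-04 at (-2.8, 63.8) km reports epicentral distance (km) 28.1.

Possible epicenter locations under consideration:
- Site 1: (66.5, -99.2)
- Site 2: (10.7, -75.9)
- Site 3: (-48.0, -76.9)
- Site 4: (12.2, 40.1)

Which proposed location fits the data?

Site 4

For each candidate, compare |candidate − station| to the reported distance:
Site 1: residuals SEIS-02 145.7, SEIS-03 99.0, SEIS-04 149.0 → max 149.0 km
Site 2: residuals SEIS-02 86.3, SEIS-03 98.9, SEIS-04 112.3 → max 112.3 km
Site 3: residuals SEIS-02 29.7, SEIS-03 41.5, SEIS-04 119.7 → max 119.7 km
Site 4: residuals SEIS-02 0.1, SEIS-03 0.1, SEIS-04 0.1 → max 0.1 km
Only Site 4 has all residuals ≈ 0.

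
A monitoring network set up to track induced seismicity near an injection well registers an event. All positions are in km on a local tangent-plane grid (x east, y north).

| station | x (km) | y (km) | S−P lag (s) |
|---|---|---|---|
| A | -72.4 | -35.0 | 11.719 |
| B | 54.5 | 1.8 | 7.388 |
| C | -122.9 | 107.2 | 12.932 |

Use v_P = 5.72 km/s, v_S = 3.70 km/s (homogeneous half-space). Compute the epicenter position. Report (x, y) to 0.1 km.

Distance from S−P lag: d = Δt · v_P v_S / (v_P − v_S) = Δt · (5.72·3.70)/(5.72−3.70) ≈ 10.4772·Δt.
So d_A = 122.78, d_B = 77.41, d_C = 135.49 km.
Circle about each station: (x + 72.4)² + (y + 35.0)² = 122.78²; (x − 54.5)² + (y − 1.8)² = 77.41²; (x + 122.9)² + (y − 107.2)² = 135.49².
Subtracting pairs of circle equations eliminates x²+y² and gives linear equations (the radical axes):
253.8 x + 73.6 y = 5589.35
-101.0 x + 284.4 y = 16846.88
Solving the 2×2 system: x ≈ 4.4, y ≈ 60.8 km.

4.4 km east, 60.8 km north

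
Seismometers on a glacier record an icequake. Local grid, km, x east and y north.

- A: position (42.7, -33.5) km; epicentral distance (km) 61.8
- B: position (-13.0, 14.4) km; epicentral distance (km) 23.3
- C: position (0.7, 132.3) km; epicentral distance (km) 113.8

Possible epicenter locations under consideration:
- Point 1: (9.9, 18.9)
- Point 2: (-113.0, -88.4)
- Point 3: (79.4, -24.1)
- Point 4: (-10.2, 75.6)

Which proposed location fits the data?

For each candidate, compare |candidate − station| to the reported distance:
Point 1: residuals A 0.0, B 0.0, C 0.0 → max 0.0 km
Point 2: residuals A 103.3, B 120.1, C 134.5 → max 134.5 km
Point 3: residuals A 23.9, B 76.8, C 61.3 → max 76.8 km
Point 4: residuals A 59.4, B 38.0, C 56.1 → max 59.4 km
Only Point 1 has all residuals ≈ 0.

Point 1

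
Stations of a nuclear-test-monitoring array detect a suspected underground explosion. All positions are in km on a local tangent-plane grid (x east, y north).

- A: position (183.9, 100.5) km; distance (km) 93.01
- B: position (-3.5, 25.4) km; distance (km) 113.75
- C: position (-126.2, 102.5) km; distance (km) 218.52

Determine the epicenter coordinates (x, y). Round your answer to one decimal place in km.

(91.8, 87.5)

Circle about each station: (x − 183.9)² + (y − 100.5)² = 93.01²; (x + 3.5)² + (y − 25.4)² = 113.75²; (x + 126.2)² + (y − 102.5)² = 218.52².
Subtracting the A equation from the B and C equations removes the quadratic terms:
-374.8 x − 150.2 y = -47550.25
-620.2 x + 4.0 y = -56586.90
Solving the 2×2 system: x ≈ 91.8, y ≈ 87.5 km.
Check against A (with the unrounded x, y): √((x − 183.9)²+(y − 100.5)²) = 93.01 ≈ 93.01 km. ✓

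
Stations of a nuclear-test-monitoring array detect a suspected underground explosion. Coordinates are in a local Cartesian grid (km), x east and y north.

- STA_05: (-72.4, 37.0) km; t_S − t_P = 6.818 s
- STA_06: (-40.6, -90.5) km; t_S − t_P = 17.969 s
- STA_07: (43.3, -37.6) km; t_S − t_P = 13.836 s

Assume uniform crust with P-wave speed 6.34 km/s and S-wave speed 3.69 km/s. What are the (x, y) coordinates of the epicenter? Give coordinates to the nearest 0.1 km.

(-20.1, 66.8)

Distance from S−P lag: d = Δt · v_P v_S / (v_P − v_S) = Δt · (6.34·3.69)/(6.34−3.69) ≈ 8.8282·Δt.
So d_STA_05 = 60.19, d_STA_06 = 158.63, d_STA_07 = 122.15 km.
Circle about each station: (x + 72.4)² + (y − 37.0)² = 60.19²; (x + 40.6)² + (y + 90.5)² = 158.63²; (x − 43.3)² + (y + 37.6)² = 122.15².
Subtracting pairs of circle equations eliminates x²+y² and gives linear equations (the radical axes):
63.6 x − 255.0 y = -18312.79
231.4 x − 149.2 y = -14619.90
Solving the 2×2 system: x ≈ -20.1, y ≈ 66.8 km.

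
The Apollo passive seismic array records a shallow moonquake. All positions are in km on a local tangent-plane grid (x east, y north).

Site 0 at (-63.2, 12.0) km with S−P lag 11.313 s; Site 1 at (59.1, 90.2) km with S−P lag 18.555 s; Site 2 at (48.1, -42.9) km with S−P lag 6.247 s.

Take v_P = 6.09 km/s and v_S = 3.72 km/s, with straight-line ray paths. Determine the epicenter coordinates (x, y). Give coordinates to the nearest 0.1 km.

Distance from S−P lag: d = Δt · v_P v_S / (v_P − v_S) = Δt · (6.09·3.72)/(6.09−3.72) ≈ 9.5590·Δt.
So d_Site 0 = 108.14, d_Site 1 = 177.37, d_Site 2 = 59.71 km.
Circle about each station: (x + 63.2)² + (y − 12.0)² = 108.14²; (x − 59.1)² + (y − 90.2)² = 177.37²; (x − 48.1)² + (y + 42.9)² = 59.71².
Subtracting the Site 0 equation from the Site 1 and Site 2 equations removes the quadratic terms:
244.6 x + 156.4 y = -12275.25
222.6 x − 109.8 y = 8144.76
Solving the 2×2 system: x ≈ -1.2, y ≈ -76.6 km.
Check against Site 0 (with the unrounded x, y): √((x + 63.2)²+(y − 12.0)²) = 108.15 ≈ 108.14 km. ✓

x ≈ -1.2 km, y ≈ -76.6 km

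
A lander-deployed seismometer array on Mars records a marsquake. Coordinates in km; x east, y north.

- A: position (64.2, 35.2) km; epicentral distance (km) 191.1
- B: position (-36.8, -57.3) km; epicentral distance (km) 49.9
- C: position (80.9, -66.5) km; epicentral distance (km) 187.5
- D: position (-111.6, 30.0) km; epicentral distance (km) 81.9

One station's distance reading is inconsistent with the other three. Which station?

Solve using three stations at a time. Using A, C, D (subtract circle equations pairwise → linear system) gives (x, y) ≈ (-106.0, -51.7).
Distances from that point to each station vs reported:
  A: calculated 191.1 vs reported 191.1 → residual 0.0 km
  B: calculated 69.4 vs reported 49.9 → residual 19.5 km
  C: calculated 187.5 vs reported 187.5 → residual 0.0 km
  D: calculated 81.9 vs reported 81.9 → residual 0.0 km
A, C, D are mutually consistent (residuals ≈ 0); B is off by 19.5 km.

B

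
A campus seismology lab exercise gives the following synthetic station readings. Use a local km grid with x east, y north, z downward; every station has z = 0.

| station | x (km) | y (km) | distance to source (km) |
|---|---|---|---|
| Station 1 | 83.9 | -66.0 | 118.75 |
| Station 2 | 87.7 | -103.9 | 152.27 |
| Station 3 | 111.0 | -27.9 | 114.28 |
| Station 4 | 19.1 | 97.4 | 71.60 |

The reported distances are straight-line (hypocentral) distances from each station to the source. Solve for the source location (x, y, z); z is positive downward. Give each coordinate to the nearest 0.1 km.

(12.0, 27.5, 13.8)

Each station gives a sphere (x−x_i)² + (y−y_i)² + z² = d_i² (stations at z=0).
Subtracting the Station 1 sphere from Station 2 and Station 3: z² cancels, leaving linear equations in x and y:
7.6 x − 75.8 y = -1993.30
54.2 x + 76.2 y = 2745.84
Solving: x ≈ 11.999, y ≈ 27.500 km (keep extra digits for the depth step; rounded: 12.0, 27.5).
Then from the Station 1 sphere: z² = 118.75² − (x − 83.9)² − (y + 66.0)² with x = 11.999, y = 27.500, so z ≈ 13.768 ≈ 13.8 km.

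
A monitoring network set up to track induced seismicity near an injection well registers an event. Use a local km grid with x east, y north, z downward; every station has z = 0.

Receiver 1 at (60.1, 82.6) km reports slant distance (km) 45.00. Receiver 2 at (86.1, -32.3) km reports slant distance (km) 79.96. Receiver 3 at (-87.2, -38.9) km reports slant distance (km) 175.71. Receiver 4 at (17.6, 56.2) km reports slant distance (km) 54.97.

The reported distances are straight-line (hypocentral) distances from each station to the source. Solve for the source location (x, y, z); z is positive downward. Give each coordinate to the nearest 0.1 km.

Each station gives a sphere (x−x_i)² + (y−y_i)² + z² = d_i² (stations at z=0).
Subtracting the Receiver 1 sphere from Receiver 2 and Receiver 3: z² cancels, leaving linear equations in x and y:
52.0 x − 229.8 y = -6346.87
-294.6 x − 243.0 y = -30166.72
Solving: x ≈ 67.094, y ≈ 42.801 km (keep extra digits for the depth step; rounded: 67.1, 42.8).
Then from the Receiver 1 sphere: z² = 45.00² − (x − 60.1)² − (y − 82.6)² with x = 67.094, y = 42.801, so z ≈ 19.802 ≈ 19.8 km.

(67.1, 42.8, 19.8)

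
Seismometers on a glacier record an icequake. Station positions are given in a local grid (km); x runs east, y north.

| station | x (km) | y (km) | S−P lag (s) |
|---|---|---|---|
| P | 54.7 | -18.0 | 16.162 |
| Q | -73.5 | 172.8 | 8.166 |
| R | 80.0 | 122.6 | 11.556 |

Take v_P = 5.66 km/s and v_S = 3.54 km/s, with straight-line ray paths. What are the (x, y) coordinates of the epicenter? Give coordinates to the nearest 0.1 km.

x ≈ -28.5 km, y ≈ 110.1 km

Distance from S−P lag: d = Δt · v_P v_S / (v_P − v_S) = Δt · (5.66·3.54)/(5.66−3.54) ≈ 9.4511·Δt.
So d_P = 152.75, d_Q = 77.18, d_R = 109.22 km.
Circle about each station: (x − 54.7)² + (y + 18.0)² = 152.75²; (x + 73.5)² + (y − 172.8)² = 77.18²; (x − 80.0)² + (y − 122.6)² = 109.22².
Subtracting the P equation from the Q and R equations removes the quadratic terms:
-256.4 x + 381.6 y = 49321.81
50.6 x + 281.2 y = 29518.22
Solving the 2×2 system: x ≈ -28.5, y ≈ 110.1 km.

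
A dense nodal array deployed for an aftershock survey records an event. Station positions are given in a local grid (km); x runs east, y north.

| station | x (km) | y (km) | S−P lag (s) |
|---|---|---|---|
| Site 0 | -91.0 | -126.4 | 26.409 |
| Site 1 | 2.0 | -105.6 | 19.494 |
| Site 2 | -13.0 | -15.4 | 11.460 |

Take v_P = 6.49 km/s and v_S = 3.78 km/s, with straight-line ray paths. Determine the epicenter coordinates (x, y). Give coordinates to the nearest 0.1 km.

Distance from S−P lag: d = Δt · v_P v_S / (v_P − v_S) = Δt · (6.49·3.78)/(6.49−3.78) ≈ 9.0525·Δt.
So d_Site 0 = 239.07, d_Site 1 = 176.47, d_Site 2 = 103.74 km.
Circle about each station: (x + 91.0)² + (y + 126.4)² = 239.07²; (x − 2.0)² + (y + 105.6)² = 176.47²; (x + 13.0)² + (y + 15.4)² = 103.74².
Subtracting pairs of circle equations eliminates x²+y² and gives linear equations (the radical axes):
186.0 x + 41.6 y = 12910.20
156.0 x + 222.0 y = 22540.68
Solving the 2×2 system: x ≈ 55.4, y ≈ 62.6 km.
Check against Site 0 (with the unrounded x, y): √((x + 91.0)²+(y + 126.4)²) = 239.07 ≈ 239.07 km. ✓

55.4 km east, 62.6 km north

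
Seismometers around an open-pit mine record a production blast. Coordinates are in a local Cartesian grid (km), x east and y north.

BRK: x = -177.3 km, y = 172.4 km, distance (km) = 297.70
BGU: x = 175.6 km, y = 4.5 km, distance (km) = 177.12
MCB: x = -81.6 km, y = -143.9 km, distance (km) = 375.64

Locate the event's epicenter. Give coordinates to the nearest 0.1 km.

Circle about each station: (x + 177.3)² + (y − 172.4)² = 297.70²; (x − 175.6)² + (y − 4.5)² = 177.12²; (x + 81.6)² + (y + 143.9)² = 375.64².
Subtracting the BRK equation from the BGU and MCB equations removes the quadratic terms:
705.8 x − 335.8 y = 26952.36
191.4 x − 632.6 y = -86271.40
Solving the 2×2 system: x ≈ 120.4, y ≈ 172.8 km.

(120.4, 172.8)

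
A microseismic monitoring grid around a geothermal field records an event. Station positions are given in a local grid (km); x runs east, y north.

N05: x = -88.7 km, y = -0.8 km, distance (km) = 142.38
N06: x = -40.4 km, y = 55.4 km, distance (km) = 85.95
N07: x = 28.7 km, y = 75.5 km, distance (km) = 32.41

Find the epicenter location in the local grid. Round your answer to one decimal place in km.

Circle about each station: (x + 88.7)² + (y + 0.8)² = 142.38²; (x + 40.4)² + (y − 55.4)² = 85.95²; (x − 28.7)² + (y − 75.5)² = 32.41².
Subtracting pairs of circle equations eliminates x²+y² and gives linear equations (the radical axes):
96.6 x + 112.4 y = 9717.65
234.8 x + 152.6 y = 17877.27
Solving the 2×2 system: x ≈ 45.2, y ≈ 47.6 km.

45.2 km east, 47.6 km north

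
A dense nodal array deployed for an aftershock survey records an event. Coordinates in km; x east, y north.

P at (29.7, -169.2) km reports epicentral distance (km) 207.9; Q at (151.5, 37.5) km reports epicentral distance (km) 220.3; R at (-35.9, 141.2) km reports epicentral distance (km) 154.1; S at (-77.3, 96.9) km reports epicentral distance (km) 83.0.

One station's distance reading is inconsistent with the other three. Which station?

Solve using three stations at a time. Using P, Q, S (subtract circle equations pairwise → linear system) gives (x, y) ≈ (-67.6, 14.5).
Distances from that point to each station vs reported:
  P: calculated 207.9 vs reported 207.9 → residual 0.0 km
  Q: calculated 220.3 vs reported 220.3 → residual 0.0 km
  R: calculated 130.6 vs reported 154.1 → residual 23.5 km
  S: calculated 83.0 vs reported 83.0 → residual 0.0 km
P, Q, S are mutually consistent (residuals ≈ 0); R is off by 23.5 km.

R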